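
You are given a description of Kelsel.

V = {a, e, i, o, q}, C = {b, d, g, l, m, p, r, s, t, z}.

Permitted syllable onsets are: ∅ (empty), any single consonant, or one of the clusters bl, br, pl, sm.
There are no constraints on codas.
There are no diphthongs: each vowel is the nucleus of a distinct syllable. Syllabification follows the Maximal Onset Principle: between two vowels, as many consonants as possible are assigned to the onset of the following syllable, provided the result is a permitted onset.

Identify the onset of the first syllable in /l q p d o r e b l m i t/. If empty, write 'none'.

l

Vowels present: q, o, e, i; each is a nucleus, giving 4 syllables.
σ1/σ2 boundary: /pd/ splits as /p/ + /d/ (/d/ is the longest suffix that is a licit onset).
σ2/σ3 boundary: /r/ is a single consonant, so it becomes the next onset.
σ3/σ4 boundary: /blm/ — longest licit onset from the right is /m/, leaving /bl/ as coda.
Result: lqp.do.rebl.mit.
Syllable 1 is /lqp/: onset /l/, nucleus /q/, coda /p/.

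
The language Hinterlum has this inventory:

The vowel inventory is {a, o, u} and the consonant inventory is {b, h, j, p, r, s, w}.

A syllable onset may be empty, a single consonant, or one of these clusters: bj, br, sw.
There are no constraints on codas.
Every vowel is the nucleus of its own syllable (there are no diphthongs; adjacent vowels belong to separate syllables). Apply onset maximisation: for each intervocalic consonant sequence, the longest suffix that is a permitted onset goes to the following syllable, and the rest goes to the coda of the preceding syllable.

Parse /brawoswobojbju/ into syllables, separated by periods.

bra.wo.swo.boj.bju

The vowels are a, o, o, o, u — 5 nuclei, so 5 syllables.
σ1/σ2 boundary: /w/ is a single consonant, so it becomes the next onset.
σ2/σ3 boundary: cluster /sw/ — /sw/ is itself a permitted onset, so the whole cluster goes right; preceding coda = ∅.
σ3/σ4 boundary: just /b/ — single C goes to the following onset.
σ4/σ5 boundary: /jbj/; trying suffixes from longest down, /bj/ is the first permitted one, so coda /j/ | onset /bj/.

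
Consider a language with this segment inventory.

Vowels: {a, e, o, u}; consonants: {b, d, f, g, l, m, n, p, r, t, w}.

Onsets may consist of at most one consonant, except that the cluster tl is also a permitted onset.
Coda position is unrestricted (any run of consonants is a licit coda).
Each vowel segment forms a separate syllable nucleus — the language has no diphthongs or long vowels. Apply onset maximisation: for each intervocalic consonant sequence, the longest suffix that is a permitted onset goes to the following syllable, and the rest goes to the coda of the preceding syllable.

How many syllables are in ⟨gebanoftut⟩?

The vowels are e, a, o, u — 4 nuclei, so 4 syllables.

4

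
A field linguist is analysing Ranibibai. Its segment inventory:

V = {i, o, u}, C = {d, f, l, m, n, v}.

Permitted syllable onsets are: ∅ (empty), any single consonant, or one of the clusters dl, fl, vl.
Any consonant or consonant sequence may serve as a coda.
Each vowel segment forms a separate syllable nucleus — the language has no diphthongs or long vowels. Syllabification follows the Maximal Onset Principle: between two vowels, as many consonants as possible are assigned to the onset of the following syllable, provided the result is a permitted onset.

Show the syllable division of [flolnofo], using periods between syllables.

flol.no.fo

Vowels present: o, o, o; each is a nucleus, giving 3 syllables.
V1 /o/ – V2 /o/: /ln/ — longest licit onset from the right is /n/, leaving /l/ as coda.
V2 /o/ – V3 /o/: /f/ → onset of the next syllable (single consonants are always licit onsets).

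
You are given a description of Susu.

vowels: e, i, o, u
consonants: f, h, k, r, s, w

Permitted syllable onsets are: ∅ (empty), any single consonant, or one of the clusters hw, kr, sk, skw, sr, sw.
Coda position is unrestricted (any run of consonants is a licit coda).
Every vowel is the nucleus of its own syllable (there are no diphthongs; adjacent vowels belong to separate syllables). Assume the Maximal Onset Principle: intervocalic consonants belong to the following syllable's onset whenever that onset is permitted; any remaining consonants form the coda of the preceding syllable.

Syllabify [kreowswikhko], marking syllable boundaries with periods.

Vowels present: e, o, i, o; each is a nucleus, giving 4 syllables.
/e…o/ gap (V1→V2): no consonants, so the boundary falls immediately after /e/.
/o…i/ gap (V2→V3): /wsw/ splits as /w/ + /sw/ (/sw/ is the longest suffix that is a licit onset).
/i…o/ gap (V3→V4): /khk/ — longest licit onset from the right is /k/, leaving /kh/ as coda.

kre.ow.swikh.ko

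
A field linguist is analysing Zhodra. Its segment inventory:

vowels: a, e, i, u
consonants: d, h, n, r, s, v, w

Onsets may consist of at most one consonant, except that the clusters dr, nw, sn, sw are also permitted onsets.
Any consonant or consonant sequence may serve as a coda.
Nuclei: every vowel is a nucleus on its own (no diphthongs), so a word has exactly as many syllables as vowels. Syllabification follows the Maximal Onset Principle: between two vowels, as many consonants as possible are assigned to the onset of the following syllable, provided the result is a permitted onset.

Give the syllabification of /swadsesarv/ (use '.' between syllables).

swad.se.sarv

Nuclei (vowels): a, e, a → 3 syllables.
/a…e/ gap (V1→V2): /ds/ — longest licit onset from the right is /s/, leaving /d/ as coda.
/e…a/ gap (V2→V3): just /s/ — single C goes to the following onset.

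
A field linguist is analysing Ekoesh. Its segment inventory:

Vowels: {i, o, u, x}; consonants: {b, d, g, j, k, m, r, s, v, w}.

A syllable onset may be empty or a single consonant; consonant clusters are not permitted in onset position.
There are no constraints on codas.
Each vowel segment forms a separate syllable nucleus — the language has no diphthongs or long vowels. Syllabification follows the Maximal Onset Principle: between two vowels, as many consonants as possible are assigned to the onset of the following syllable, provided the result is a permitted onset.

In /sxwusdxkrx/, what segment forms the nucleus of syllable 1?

The vowels are x, u, x, x — 4 nuclei, so 4 syllables.
The first nucleus (vowel 1 from the left) is /x/.

x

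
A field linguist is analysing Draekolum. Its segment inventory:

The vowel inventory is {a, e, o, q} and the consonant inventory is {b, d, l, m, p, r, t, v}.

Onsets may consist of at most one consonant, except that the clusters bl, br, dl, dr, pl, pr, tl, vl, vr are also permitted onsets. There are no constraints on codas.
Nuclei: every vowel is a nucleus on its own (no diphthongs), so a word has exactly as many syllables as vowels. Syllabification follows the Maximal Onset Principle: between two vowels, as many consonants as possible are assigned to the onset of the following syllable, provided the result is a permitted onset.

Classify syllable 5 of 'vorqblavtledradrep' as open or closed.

Vowels present: o, q, a, e, a, e; each is a nucleus, giving 6 syllables.
Between /o/ (V1) and /q/ (V2): /r/ → onset of the next syllable (single consonants are always licit onsets).
Between /q/ (V2) and /a/ (V3): /bl/ is a licit onset in full, so it all attaches to the next syllable.
Between /a/ (V3) and /e/ (V4): /vtl/ splits as /v/ + /tl/ (/tl/ is the longest suffix that is a licit onset).
Between /e/ (V4) and /a/ (V5): /dr/ is a licit onset in full, so it all attaches to the next syllable.
Between /a/ (V5) and /e/ (V6): /dr/ — entire cluster is a permitted onset → onset /dr/, coda ∅.
So the parse is vo.rq.blav.tle.dra.drep.
Syllable 5 is /dra/; it ends in its nucleus with no coda, so it is open.

open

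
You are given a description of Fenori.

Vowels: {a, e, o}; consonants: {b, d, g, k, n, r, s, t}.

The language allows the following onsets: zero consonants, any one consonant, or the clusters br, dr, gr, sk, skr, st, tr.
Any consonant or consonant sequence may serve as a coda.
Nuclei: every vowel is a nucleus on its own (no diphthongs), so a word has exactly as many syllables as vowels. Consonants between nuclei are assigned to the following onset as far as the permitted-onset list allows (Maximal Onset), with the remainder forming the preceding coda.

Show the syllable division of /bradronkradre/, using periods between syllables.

bra.dronk.ra.dre

Nuclei (vowels): a, o, a, e → 4 syllables.
σ1/σ2 boundary: cluster /dr/ — /dr/ is itself a permitted onset, so the whole cluster goes right; preceding coda = ∅.
σ2/σ3 boundary: /nkr/ — longest licit onset from the right is /r/, leaving /nk/ as coda.
σ3/σ4 boundary: cluster /dr/ — /dr/ is itself a permitted onset, so the whole cluster goes right; preceding coda = ∅.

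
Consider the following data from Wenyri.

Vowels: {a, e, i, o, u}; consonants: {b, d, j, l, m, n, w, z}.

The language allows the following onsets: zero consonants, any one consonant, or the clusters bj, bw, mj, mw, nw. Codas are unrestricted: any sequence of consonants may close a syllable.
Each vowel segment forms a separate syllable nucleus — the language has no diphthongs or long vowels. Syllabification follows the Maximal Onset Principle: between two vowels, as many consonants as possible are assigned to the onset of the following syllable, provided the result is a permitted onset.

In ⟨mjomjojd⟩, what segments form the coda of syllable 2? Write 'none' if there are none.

jd

The vowels are o, o — 2 nuclei, so 2 syllables.
V1 /o/ – V2 /o/: /mj/ — entire cluster is a permitted onset → onset /mj/, coda ∅.
Syllabification: mjo.mjojd.
Syllable 2 is /mjojd/: onset /mj/, nucleus /o/, coda /jd/.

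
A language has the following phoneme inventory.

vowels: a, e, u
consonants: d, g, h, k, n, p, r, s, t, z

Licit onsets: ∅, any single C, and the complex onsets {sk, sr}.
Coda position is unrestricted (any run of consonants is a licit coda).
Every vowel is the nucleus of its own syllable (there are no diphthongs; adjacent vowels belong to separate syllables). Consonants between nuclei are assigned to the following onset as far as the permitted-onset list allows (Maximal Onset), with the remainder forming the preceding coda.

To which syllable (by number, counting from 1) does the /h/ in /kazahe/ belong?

Vowels present: a, a, e; each is a nucleus, giving 3 syllables.
Between /a/ (V1) and /a/ (V2): just /z/ — single C goes to the following onset.
Between /a/ (V2) and /e/ (V3): /h/ is a single consonant, so it becomes the next onset.
Putting it together: ka.za.he.
The /h/ is in the onset of syllable 3 (/he/).

3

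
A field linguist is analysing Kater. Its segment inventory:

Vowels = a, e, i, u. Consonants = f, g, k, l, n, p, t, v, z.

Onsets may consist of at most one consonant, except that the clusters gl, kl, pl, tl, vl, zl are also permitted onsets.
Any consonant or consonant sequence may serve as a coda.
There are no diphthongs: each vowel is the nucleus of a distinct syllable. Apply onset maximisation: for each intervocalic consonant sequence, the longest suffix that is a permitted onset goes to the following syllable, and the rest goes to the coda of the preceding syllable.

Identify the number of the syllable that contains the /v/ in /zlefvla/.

Vowels present: e, a; each is a nucleus, giving 2 syllables.
Between /e/ (V1) and /a/ (V2): cluster /fvl/ — the longest permitted-onset suffix is /vl/; onset = /vl/, preceding coda = /f/.
Result: zlef.vla.
The /v/ is in the onset of syllable 2 (/vla/).

2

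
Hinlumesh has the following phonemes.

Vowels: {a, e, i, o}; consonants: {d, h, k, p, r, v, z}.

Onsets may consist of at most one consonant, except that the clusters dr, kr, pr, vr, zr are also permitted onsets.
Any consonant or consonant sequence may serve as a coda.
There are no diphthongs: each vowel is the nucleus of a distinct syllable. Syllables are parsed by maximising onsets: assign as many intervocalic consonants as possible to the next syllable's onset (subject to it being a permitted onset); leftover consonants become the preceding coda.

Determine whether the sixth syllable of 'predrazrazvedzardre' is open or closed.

open

The vowels are e, a, a, e, a, e — 6 nuclei, so 6 syllables.
/e…a/ gap (V1→V2): /dr/ is a licit onset in full, so it all attaches to the next syllable.
/a…a/ gap (V2→V3): /zr/ — entire cluster is a permitted onset → onset /zr/, coda ∅.
/a…e/ gap (V3→V4): cluster /zv/ — the longest permitted-onset suffix is /v/; onset = /v/, preceding coda = /z/.
/e…a/ gap (V4→V5): /dz/ — longest licit onset from the right is /z/, leaving /d/ as coda.
/a…e/ gap (V5→V6): /rdr/ — longest licit onset from the right is /dr/, leaving /r/ as coda.
Syllabification: pre.dra.zraz.ved.zar.dre.
Syllable 6 is /dre/; it ends in its nucleus with no coda, so it is open.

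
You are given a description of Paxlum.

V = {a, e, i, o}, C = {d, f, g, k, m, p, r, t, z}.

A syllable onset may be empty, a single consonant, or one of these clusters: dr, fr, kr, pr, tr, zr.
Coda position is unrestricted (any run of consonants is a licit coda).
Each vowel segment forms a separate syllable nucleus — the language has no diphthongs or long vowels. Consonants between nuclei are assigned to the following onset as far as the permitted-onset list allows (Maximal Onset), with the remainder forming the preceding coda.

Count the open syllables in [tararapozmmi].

4

The vowels are a, a, a, o, i — 5 nuclei, so 5 syllables.
σ1/σ2 boundary: /r/ → onset of the next syllable (single consonants are always licit onsets).
σ2/σ3 boundary: /r/ is a single consonant, so it becomes the next onset.
σ3/σ4 boundary: just /p/ — single C goes to the following onset.
σ4/σ5 boundary: /zmm/ — longest licit onset from the right is /m/, leaving /zm/ as coda.
So the parse is ta.ra.ra.pozm.mi.
Classifying each syllable: /ta/ (open), /ra/ (open), /ra/ (open), /pozm/ (closed), /mi/ (open).
Open syllables: 4.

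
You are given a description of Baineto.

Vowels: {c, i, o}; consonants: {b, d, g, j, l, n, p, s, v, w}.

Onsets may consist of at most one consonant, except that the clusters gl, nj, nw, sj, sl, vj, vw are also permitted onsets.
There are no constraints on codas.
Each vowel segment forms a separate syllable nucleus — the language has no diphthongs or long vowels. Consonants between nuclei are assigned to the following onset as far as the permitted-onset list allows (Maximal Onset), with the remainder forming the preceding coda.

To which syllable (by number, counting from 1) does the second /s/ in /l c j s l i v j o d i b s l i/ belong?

5

Nuclei (vowels): c, i, o, i, i → 5 syllables.
V1 /c/ – V2 /i/: /jsl/ — longest licit onset from the right is /sl/, leaving /j/ as coda.
V2 /i/ – V3 /o/: /vj/ — entire cluster is a permitted onset → onset /vj/, coda ∅.
V3 /o/ – V4 /i/: /d/ → onset of the next syllable (single consonants are always licit onsets).
V4 /i/ – V5 /i/: cluster /bsl/ — the longest permitted-onset suffix is /sl/; onset = /sl/, preceding coda = /b/.
Putting it together: lcj.sli.vjo.dib.sli.
The second /s/ is in the onset of syllable 5 (/sli/).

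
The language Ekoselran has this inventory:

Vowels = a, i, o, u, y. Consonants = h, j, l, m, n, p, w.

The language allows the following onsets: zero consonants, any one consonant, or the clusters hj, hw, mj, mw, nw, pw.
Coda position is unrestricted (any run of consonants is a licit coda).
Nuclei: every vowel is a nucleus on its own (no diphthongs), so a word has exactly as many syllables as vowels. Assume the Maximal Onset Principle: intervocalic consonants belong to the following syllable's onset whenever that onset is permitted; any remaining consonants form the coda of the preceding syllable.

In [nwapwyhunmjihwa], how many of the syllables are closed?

Vowels present: a, y, u, i, a; each is a nucleus, giving 5 syllables.
σ1/σ2 boundary: cluster /pw/ — /pw/ is itself a permitted onset, so the whole cluster goes right; preceding coda = ∅.
σ2/σ3 boundary: /h/ is a single consonant, so it becomes the next onset.
σ3/σ4 boundary: /nmj/ — longest licit onset from the right is /mj/, leaving /n/ as coda.
σ4/σ5 boundary: cluster /hw/ — /hw/ is itself a permitted onset, so the whole cluster goes right; preceding coda = ∅.
Syllabification: nwa.pwy.hun.mji.hwa.
Classifying each syllable: /nwa/ (open), /pwy/ (open), /hun/ (closed), /mji/ (open), /hwa/ (open).
Closed syllables: 1.

1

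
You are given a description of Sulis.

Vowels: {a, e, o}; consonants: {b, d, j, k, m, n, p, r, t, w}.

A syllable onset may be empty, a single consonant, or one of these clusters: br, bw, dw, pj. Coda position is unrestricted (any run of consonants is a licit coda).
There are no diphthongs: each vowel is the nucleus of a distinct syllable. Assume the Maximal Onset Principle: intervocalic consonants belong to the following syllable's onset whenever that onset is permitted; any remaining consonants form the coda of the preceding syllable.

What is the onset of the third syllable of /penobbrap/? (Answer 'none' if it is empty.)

br

Nuclei (vowels): e, o, a → 3 syllables.
σ1/σ2 boundary: /n/ is a single consonant, so it becomes the next onset.
σ2/σ3 boundary: /bbr/ splits as /b/ + /br/ (/br/ is the longest suffix that is a licit onset).
Syllabification: pe.nob.brap.
Syllable 3 is /brap/: onset /br/, nucleus /a/, coda /p/.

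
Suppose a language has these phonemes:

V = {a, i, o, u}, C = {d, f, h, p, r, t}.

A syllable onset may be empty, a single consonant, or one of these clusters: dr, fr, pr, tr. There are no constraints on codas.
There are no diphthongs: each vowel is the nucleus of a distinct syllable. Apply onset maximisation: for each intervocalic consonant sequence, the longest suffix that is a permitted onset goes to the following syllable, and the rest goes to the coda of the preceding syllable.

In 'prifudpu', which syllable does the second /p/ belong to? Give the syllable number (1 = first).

3

Vowels present: i, u, u; each is a nucleus, giving 3 syllables.
Between /i/ (V1) and /u/ (V2): /f/ → onset of the next syllable (single consonants are always licit onsets).
Between /u/ (V2) and /u/ (V3): /dp/ — longest licit onset from the right is /p/, leaving /d/ as coda.
Putting it together: pri.fud.pu.
The second /p/ is in the onset of syllable 3 (/pu/).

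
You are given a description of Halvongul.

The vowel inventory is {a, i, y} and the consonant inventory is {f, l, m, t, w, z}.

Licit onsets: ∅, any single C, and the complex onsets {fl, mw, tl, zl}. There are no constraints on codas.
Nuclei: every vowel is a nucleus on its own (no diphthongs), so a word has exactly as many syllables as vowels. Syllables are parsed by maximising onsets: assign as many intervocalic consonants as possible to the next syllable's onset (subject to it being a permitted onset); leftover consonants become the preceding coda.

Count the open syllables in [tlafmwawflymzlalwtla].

1

The vowels are a, a, y, a, a — 5 nuclei, so 5 syllables.
Between /a/ (V1) and /a/ (V2): cluster /fmw/ — the longest permitted-onset suffix is /mw/; onset = /mw/, preceding coda = /f/.
Between /a/ (V2) and /y/ (V3): cluster /wfl/ — the longest permitted-onset suffix is /fl/; onset = /fl/, preceding coda = /w/.
Between /y/ (V3) and /a/ (V4): /mzl/ splits as /m/ + /zl/ (/zl/ is the longest suffix that is a licit onset).
Between /a/ (V4) and /a/ (V5): cluster /lwtl/ — the longest permitted-onset suffix is /tl/; onset = /tl/, preceding coda = /lw/.
Syllabification: tlaf.mwaw.flym.zlalw.tla.
Classifying each syllable: /tlaf/ (closed), /mwaw/ (closed), /flym/ (closed), /zlalw/ (closed), /tla/ (open).
Open syllables: 1.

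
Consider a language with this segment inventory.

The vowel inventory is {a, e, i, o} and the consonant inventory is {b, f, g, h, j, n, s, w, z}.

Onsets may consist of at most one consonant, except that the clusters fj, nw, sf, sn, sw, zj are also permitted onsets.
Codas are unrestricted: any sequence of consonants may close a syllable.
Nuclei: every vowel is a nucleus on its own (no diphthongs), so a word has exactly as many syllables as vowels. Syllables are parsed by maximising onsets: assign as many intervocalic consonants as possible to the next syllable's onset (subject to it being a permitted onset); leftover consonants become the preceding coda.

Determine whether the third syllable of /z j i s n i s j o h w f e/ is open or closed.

closed

Nuclei (vowels): i, i, o, e → 4 syllables.
/i…i/ gap (V1→V2): /sn/ is a licit onset in full, so it all attaches to the next syllable.
/i…o/ gap (V2→V3): /sj/; trying suffixes from longest down, /j/ is the first permitted one, so coda /s/ | onset /j/.
/o…e/ gap (V3→V4): /hwf/; trying suffixes from longest down, /f/ is the first permitted one, so coda /hw/ | onset /f/.
Result: zji.snis.johw.fe.
Syllable 3 is /johw/ with coda /hw/, so it is closed.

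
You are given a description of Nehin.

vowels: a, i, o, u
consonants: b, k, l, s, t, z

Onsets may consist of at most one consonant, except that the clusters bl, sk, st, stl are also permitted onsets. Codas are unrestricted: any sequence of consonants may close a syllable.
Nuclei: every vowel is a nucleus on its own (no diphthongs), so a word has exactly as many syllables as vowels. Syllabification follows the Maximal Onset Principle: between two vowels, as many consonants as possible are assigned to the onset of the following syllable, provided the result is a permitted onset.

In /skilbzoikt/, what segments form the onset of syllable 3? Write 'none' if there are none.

Nuclei (vowels): i, o, i → 3 syllables.
Between /i/ (V1) and /o/ (V2): /lbz/ splits as /lb/ + /z/ (/z/ is the longest suffix that is a licit onset).
Between /o/ (V2) and /i/ (V3): hiatus — the boundary sits between the two vowels.
Result: skilb.zo.ikt.
Syllable 3 is /ikt/: onset ∅, nucleus /i/, coda /kt/.

none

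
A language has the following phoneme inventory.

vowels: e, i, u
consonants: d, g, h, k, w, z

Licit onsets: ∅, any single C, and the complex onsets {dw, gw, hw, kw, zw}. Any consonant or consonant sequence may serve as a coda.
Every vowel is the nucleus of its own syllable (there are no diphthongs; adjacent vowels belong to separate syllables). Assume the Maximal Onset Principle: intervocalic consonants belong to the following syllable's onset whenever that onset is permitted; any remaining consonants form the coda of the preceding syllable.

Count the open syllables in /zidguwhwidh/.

0

Nuclei (vowels): i, u, i → 3 syllables.
V1 /i/ – V2 /u/: /dg/ splits as /d/ + /g/ (/g/ is the longest suffix that is a licit onset).
V2 /u/ – V3 /i/: /whw/ — longest licit onset from the right is /hw/, leaving /w/ as coda.
Putting it together: zid.guw.hwidh.
Classifying each syllable: /zid/ (closed), /guw/ (closed), /hwidh/ (closed).
Open syllables: 0.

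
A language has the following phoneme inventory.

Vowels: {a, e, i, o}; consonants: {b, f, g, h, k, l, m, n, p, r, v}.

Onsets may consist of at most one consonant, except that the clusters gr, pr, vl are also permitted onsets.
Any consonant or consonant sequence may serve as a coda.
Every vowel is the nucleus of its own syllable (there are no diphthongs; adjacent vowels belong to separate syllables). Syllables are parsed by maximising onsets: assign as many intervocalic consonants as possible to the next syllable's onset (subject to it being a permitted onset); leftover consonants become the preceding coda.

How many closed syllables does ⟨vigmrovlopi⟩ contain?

Nuclei (vowels): i, o, o, i → 4 syllables.
σ1/σ2 boundary: /gmr/ — longest licit onset from the right is /r/, leaving /gm/ as coda.
σ2/σ3 boundary: /vl/ is a licit onset in full, so it all attaches to the next syllable.
σ3/σ4 boundary: just /p/ — single C goes to the following onset.
Result: vigm.ro.vlo.pi.
Classifying each syllable: /vigm/ (closed), /ro/ (open), /vlo/ (open), /pi/ (open).
Closed syllables: 1.

1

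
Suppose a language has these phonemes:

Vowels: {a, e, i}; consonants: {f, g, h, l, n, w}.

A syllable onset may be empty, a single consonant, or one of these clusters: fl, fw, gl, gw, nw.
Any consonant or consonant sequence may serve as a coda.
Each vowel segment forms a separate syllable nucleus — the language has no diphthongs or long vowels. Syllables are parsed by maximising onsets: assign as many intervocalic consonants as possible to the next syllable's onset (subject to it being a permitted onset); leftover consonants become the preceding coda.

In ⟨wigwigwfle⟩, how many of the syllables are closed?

Nuclei (vowels): i, i, e → 3 syllables.
V1 /i/ – V2 /i/: /gw/ is a licit onset in full, so it all attaches to the next syllable.
V2 /i/ – V3 /e/: /gwfl/; trying suffixes from longest down, /fl/ is the first permitted one, so coda /gw/ | onset /fl/.
Syllabification: wi.gwigw.fle.
Classifying each syllable: /wi/ (open), /gwigw/ (closed), /fle/ (open).
Closed syllables: 1.

1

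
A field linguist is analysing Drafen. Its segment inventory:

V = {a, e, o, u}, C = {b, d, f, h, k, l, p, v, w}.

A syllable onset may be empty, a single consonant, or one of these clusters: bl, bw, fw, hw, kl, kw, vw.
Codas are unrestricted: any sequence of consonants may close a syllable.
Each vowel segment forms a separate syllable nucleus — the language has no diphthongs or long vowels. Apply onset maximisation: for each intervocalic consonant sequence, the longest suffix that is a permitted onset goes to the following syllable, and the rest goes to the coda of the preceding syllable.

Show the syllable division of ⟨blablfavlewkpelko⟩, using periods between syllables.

blabl.fav.lewk.pel.ko

Nuclei (vowels): a, a, e, e, o → 5 syllables.
σ1/σ2 boundary: /blf/; trying suffixes from longest down, /f/ is the first permitted one, so coda /bl/ | onset /f/.
σ2/σ3 boundary: /vl/ splits as /v/ + /l/ (/l/ is the longest suffix that is a licit onset).
σ3/σ4 boundary: cluster /wkp/ — the longest permitted-onset suffix is /p/; onset = /p/, preceding coda = /wk/.
σ4/σ5 boundary: /lk/ — longest licit onset from the right is /k/, leaving /l/ as coda.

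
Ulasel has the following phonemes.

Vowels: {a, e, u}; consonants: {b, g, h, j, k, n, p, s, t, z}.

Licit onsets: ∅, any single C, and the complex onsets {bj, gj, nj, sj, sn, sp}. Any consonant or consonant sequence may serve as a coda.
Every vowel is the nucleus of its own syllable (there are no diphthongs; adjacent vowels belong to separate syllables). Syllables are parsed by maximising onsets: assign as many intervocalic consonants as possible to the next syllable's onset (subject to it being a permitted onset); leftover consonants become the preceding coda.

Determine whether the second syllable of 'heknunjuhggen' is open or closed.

open

Nuclei (vowels): e, u, u, e → 4 syllables.
σ1/σ2 boundary: /kn/ — longest licit onset from the right is /n/, leaving /k/ as coda.
σ2/σ3 boundary: /nj/ is a licit onset in full, so it all attaches to the next syllable.
σ3/σ4 boundary: /hgg/ — longest licit onset from the right is /g/, leaving /hg/ as coda.
Result: hek.nu.njuhg.gen.
Syllable 2 is /nu/; it ends in its nucleus with no coda, so it is open.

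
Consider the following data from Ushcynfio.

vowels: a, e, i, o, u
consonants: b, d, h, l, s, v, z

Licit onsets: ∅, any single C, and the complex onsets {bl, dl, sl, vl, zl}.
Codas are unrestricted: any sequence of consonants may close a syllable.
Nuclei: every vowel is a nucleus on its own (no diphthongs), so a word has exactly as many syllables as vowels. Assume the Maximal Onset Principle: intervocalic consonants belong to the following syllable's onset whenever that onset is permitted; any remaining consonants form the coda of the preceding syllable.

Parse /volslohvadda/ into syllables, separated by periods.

Nuclei (vowels): o, o, a, a → 4 syllables.
/o…o/ gap (V1→V2): /lsl/; trying suffixes from longest down, /sl/ is the first permitted one, so coda /l/ | onset /sl/.
/o…a/ gap (V2→V3): cluster /hv/ — the longest permitted-onset suffix is /v/; onset = /v/, preceding coda = /h/.
/a…a/ gap (V3→V4): /dd/; trying suffixes from longest down, /d/ is the first permitted one, so coda /d/ | onset /d/.

vol.sloh.vad.da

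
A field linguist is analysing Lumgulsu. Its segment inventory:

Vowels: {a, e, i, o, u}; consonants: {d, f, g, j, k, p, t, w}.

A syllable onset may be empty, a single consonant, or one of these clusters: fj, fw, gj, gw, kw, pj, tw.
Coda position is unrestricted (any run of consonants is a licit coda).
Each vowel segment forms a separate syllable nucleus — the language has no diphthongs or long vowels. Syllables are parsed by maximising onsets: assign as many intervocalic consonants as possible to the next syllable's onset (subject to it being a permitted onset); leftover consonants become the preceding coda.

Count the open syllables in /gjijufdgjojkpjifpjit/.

The vowels are i, u, o, i, i — 5 nuclei, so 5 syllables.
Between /i/ (V1) and /u/ (V2): /j/ → onset of the next syllable (single consonants are always licit onsets).
Between /u/ (V2) and /o/ (V3): /fdgj/ splits as /fd/ + /gj/ (/gj/ is the longest suffix that is a licit onset).
Between /o/ (V3) and /i/ (V4): cluster /jkpj/ — the longest permitted-onset suffix is /pj/; onset = /pj/, preceding coda = /jk/.
Between /i/ (V4) and /i/ (V5): /fpj/ splits as /f/ + /pj/ (/pj/ is the longest suffix that is a licit onset).
Syllabification: gji.jufd.gjojk.pjif.pjit.
Classifying each syllable: /gji/ (open), /jufd/ (closed), /gjojk/ (closed), /pjif/ (closed), /pjit/ (closed).
Open syllables: 1.

1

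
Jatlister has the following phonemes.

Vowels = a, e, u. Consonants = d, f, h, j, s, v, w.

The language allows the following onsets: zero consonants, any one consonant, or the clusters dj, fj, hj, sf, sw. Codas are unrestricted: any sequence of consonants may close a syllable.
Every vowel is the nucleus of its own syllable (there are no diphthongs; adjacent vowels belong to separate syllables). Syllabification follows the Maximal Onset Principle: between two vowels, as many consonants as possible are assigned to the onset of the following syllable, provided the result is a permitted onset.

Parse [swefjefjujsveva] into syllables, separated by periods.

swe.fje.fjujs.ve.va

Nuclei (vowels): e, e, u, e, a → 5 syllables.
Between /e/ (V1) and /e/ (V2): /fj/ — entire cluster is a permitted onset → onset /fj/, coda ∅.
Between /e/ (V2) and /u/ (V3): /fj/ is a licit onset in full, so it all attaches to the next syllable.
Between /u/ (V3) and /e/ (V4): /jsv/; trying suffixes from longest down, /v/ is the first permitted one, so coda /js/ | onset /v/.
Between /e/ (V4) and /a/ (V5): /v/ is a single consonant, so it becomes the next onset.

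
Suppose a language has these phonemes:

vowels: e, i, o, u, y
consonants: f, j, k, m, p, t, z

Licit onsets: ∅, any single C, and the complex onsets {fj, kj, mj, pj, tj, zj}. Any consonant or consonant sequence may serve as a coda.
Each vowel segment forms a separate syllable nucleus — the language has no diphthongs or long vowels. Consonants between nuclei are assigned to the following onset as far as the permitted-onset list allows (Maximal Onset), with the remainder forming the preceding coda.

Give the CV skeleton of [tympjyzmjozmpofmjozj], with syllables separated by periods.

CVC.CCVC.CCVCC.CVC.CCVCC

The vowels are y, y, o, o, o — 5 nuclei, so 5 syllables.
σ1/σ2 boundary: /mpj/ splits as /m/ + /pj/ (/pj/ is the longest suffix that is a licit onset).
σ2/σ3 boundary: /zmj/ splits as /z/ + /mj/ (/mj/ is the longest suffix that is a licit onset).
σ3/σ4 boundary: /zmp/ splits as /zm/ + /p/ (/p/ is the longest suffix that is a licit onset).
σ4/σ5 boundary: /fmj/; trying suffixes from longest down, /mj/ is the first permitted one, so coda /f/ | onset /mj/.
Result: tym.pjyz.mjozm.pof.mjozj.
Mapping each syllable to C/V: /tym/ → CVC, /pjyz/ → CCVC, /mjozm/ → CCVCC, /pof/ → CVC, /mjozj/ → CCVCC.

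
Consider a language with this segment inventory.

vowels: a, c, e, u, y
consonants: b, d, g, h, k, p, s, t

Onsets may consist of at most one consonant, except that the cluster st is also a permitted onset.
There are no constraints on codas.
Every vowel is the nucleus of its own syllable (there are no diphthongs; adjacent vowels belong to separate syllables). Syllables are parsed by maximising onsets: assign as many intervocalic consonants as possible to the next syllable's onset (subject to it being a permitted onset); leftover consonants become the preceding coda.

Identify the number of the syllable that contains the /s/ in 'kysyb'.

2

The vowels are y, y — 2 nuclei, so 2 syllables.
σ1/σ2 boundary: /s/ → onset of the next syllable (single consonants are always licit onsets).
Result: ky.syb.
The /s/ is in the onset of syllable 2 (/syb/).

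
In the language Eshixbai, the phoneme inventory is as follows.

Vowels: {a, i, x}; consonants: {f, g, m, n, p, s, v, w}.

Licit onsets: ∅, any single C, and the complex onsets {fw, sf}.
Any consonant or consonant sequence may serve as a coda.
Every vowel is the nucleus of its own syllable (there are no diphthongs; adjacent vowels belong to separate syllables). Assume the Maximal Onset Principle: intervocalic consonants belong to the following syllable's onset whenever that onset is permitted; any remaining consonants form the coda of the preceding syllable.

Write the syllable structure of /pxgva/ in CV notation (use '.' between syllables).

CVC.CV

The vowels are x, a — 2 nuclei, so 2 syllables.
/x…a/ gap (V1→V2): /gv/; trying suffixes from longest down, /v/ is the first permitted one, so coda /g/ | onset /v/.
Putting it together: pxg.va.
Mapping each syllable to C/V: /pxg/ → CVC, /va/ → CV.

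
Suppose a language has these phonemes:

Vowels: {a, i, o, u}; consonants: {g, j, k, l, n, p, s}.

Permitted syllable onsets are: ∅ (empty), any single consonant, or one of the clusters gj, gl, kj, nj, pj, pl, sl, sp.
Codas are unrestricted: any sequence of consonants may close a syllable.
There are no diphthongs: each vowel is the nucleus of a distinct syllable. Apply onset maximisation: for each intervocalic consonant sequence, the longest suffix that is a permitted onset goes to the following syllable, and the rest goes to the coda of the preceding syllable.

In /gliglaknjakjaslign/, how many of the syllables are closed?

2

Vowels present: i, a, a, a, i; each is a nucleus, giving 5 syllables.
Between /i/ (V1) and /a/ (V2): /gl/ — entire cluster is a permitted onset → onset /gl/, coda ∅.
Between /a/ (V2) and /a/ (V3): /knj/ splits as /k/ + /nj/ (/nj/ is the longest suffix that is a licit onset).
Between /a/ (V3) and /a/ (V4): cluster /kj/ — /kj/ is itself a permitted onset, so the whole cluster goes right; preceding coda = ∅.
Between /a/ (V4) and /i/ (V5): /sl/ is a licit onset in full, so it all attaches to the next syllable.
So the parse is gli.glak.nja.kja.slign.
Classifying each syllable: /gli/ (open), /glak/ (closed), /nja/ (open), /kja/ (open), /slign/ (closed).
Closed syllables: 2.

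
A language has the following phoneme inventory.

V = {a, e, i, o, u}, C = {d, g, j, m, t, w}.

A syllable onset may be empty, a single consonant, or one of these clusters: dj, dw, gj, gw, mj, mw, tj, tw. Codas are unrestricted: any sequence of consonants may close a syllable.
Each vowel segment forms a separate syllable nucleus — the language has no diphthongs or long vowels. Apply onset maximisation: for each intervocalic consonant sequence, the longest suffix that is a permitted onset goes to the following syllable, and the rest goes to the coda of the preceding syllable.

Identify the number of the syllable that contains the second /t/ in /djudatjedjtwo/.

The vowels are u, a, e, o — 4 nuclei, so 4 syllables.
Between /u/ (V1) and /a/ (V2): just /d/ — single C goes to the following onset.
Between /a/ (V2) and /e/ (V3): /tj/ is a licit onset in full, so it all attaches to the next syllable.
Between /e/ (V3) and /o/ (V4): /djtw/ splits as /dj/ + /tw/ (/tw/ is the longest suffix that is a licit onset).
Result: dju.da.tjedj.two.
The second /t/ is in the onset of syllable 4 (/two/).

4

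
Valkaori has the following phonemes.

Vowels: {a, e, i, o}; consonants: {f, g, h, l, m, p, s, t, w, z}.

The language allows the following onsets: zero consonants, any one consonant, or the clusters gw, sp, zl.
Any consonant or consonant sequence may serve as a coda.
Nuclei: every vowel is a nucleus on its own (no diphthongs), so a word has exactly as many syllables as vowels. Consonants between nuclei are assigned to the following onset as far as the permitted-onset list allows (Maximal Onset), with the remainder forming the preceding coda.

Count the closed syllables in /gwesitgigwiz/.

The vowels are e, i, i, i — 4 nuclei, so 4 syllables.
Between /e/ (V1) and /i/ (V2): just /s/ — single C goes to the following onset.
Between /i/ (V2) and /i/ (V3): /tg/ — longest licit onset from the right is /g/, leaving /t/ as coda.
Between /i/ (V3) and /i/ (V4): /gw/ — entire cluster is a permitted onset → onset /gw/, coda ∅.
So the parse is gwe.sit.gi.gwiz.
Classifying each syllable: /gwe/ (open), /sit/ (closed), /gi/ (open), /gwiz/ (closed).
Closed syllables: 2.

2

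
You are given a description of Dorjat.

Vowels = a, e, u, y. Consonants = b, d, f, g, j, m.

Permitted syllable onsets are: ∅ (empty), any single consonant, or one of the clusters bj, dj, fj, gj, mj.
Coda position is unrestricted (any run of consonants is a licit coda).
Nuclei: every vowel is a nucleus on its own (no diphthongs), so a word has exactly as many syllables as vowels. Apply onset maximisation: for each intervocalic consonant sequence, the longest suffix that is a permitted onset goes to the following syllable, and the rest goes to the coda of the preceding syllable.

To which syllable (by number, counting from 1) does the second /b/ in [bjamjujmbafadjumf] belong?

The vowels are a, u, a, a, u — 5 nuclei, so 5 syllables.
/a…u/ gap (V1→V2): /mj/ is a licit onset in full, so it all attaches to the next syllable.
/u…a/ gap (V2→V3): /jmb/ — longest licit onset from the right is /b/, leaving /jm/ as coda.
/a…a/ gap (V3→V4): just /f/ — single C goes to the following onset.
/a…u/ gap (V4→V5): cluster /dj/ — /dj/ is itself a permitted onset, so the whole cluster goes right; preceding coda = ∅.
So the parse is bja.mjujm.ba.fa.djumf.
The second /b/ is in the onset of syllable 3 (/ba/).

3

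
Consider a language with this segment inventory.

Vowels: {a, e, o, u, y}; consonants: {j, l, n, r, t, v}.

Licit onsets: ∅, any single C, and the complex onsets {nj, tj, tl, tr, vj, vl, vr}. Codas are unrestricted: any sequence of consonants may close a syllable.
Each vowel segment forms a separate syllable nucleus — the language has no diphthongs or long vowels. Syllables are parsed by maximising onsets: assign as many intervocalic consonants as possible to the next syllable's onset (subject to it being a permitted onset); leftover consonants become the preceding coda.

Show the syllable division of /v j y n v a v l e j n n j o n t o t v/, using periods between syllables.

vjyn.va.vlejn.njon.totv

Nuclei (vowels): y, a, e, o, o → 5 syllables.
V1 /y/ – V2 /a/: cluster /nv/ — the longest permitted-onset suffix is /v/; onset = /v/, preceding coda = /n/.
V2 /a/ – V3 /e/: cluster /vl/ — /vl/ is itself a permitted onset, so the whole cluster goes right; preceding coda = ∅.
V3 /e/ – V4 /o/: cluster /jnnj/ — the longest permitted-onset suffix is /nj/; onset = /nj/, preceding coda = /jn/.
V4 /o/ – V5 /o/: cluster /nt/ — the longest permitted-onset suffix is /t/; onset = /t/, preceding coda = /n/.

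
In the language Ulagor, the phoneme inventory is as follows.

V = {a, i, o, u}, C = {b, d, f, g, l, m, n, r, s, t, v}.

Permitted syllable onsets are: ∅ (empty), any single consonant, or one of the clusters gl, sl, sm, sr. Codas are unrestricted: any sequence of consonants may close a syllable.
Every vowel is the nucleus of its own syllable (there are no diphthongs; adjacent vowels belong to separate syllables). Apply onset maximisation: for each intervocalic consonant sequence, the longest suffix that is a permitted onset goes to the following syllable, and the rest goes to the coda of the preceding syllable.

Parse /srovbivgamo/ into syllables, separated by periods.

Nuclei (vowels): o, i, a, o → 4 syllables.
σ1/σ2 boundary: /vb/; trying suffixes from longest down, /b/ is the first permitted one, so coda /v/ | onset /b/.
σ2/σ3 boundary: /vg/ — longest licit onset from the right is /g/, leaving /v/ as coda.
σ3/σ4 boundary: /m/ → onset of the next syllable (single consonants are always licit onsets).

srov.biv.ga.mo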